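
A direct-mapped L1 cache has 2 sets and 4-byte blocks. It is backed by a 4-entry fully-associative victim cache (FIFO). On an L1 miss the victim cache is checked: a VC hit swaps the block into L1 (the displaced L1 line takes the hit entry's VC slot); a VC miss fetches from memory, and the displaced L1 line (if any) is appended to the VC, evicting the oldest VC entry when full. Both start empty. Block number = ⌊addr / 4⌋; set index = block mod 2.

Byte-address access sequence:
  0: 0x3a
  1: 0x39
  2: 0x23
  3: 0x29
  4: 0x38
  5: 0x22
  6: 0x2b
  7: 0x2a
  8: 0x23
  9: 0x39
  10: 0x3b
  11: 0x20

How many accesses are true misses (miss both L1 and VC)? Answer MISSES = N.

#0 0x3a→b14/s0 MISS; vc=[]
#1 0x39→b14/s0 L1-HIT; vc=[]
#2 0x23→b8/s0 MISS; vc=[14]
#3 0x29→b10/s0 MISS; vc=[14,8]
#4 0x38→b14/s0 VC-HIT; vc=[10,8]
#5 0x22→b8/s0 VC-HIT; vc=[10,14]
#6 0x2b→b10/s0 VC-HIT; vc=[8,14]
#7 0x2a→b10/s0 L1-HIT; vc=[8,14]
#8 0x23→b8/s0 VC-HIT; vc=[10,14]
#9 0x39→b14/s0 VC-HIT; vc=[10,8]
#10 0x3b→b14/s0 L1-HIT; vc=[10,8]
#11 0x20→b8/s0 VC-HIT; vc=[10,14]

MISSES = 3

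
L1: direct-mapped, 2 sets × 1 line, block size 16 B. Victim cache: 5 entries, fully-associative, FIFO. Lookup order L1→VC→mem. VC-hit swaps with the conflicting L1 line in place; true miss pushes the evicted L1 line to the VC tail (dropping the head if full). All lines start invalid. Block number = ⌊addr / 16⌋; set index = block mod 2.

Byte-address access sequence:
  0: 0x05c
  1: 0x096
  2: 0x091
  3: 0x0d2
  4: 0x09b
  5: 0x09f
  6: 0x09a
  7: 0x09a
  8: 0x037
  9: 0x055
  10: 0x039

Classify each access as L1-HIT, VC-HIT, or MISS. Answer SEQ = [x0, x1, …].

SEQ = [MISS, MISS, L1-HIT, MISS, VC-HIT, L1-HIT, L1-HIT, L1-HIT, MISS, VC-HIT, VC-HIT]

#0 0x5c→b5/s1 MISS; vc=[]
#1 0x96→b9/s1 MISS; vc=[5]
#2 0x91→b9/s1 L1-HIT; vc=[5]
#3 0xd2→b13/s1 MISS; vc=[5,9]
#4 0x9b→b9/s1 VC-HIT; vc=[5,13]
#5 0x9f→b9/s1 L1-HIT; vc=[5,13]
#6 0x9a→b9/s1 L1-HIT; vc=[5,13]
#7 0x9a→b9/s1 L1-HIT; vc=[5,13]
#8 0x37→b3/s1 MISS; vc=[5,13,9]
#9 0x55→b5/s1 VC-HIT; vc=[3,13,9]
#10 0x39→b3/s1 VC-HIT; vc=[5,13,9]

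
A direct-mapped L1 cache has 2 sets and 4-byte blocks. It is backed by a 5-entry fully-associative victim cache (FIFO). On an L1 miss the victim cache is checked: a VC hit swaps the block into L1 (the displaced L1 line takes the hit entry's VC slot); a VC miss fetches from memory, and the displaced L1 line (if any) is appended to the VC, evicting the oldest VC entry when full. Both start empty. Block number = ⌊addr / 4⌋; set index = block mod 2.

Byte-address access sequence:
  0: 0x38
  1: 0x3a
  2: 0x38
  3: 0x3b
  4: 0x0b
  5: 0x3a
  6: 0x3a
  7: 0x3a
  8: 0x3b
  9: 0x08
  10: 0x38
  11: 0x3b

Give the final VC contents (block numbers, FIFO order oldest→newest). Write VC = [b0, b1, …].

VC = [2]

#0 0x38→b14/s0 MISS; vc=[]
#1 0x3a→b14/s0 L1-HIT; vc=[]
#2 0x38→b14/s0 L1-HIT; vc=[]
#3 0x3b→b14/s0 L1-HIT; vc=[]
#4 0xb→b2/s0 MISS; vc=[14]
#5 0x3a→b14/s0 VC-HIT; vc=[2]
#6 0x3a→b14/s0 L1-HIT; vc=[2]
#7 0x3a→b14/s0 L1-HIT; vc=[2]
#8 0x3b→b14/s0 L1-HIT; vc=[2]
#9 0x8→b2/s0 VC-HIT; vc=[14]
#10 0x38→b14/s0 VC-HIT; vc=[2]
#11 0x3b→b14/s0 L1-HIT; vc=[2]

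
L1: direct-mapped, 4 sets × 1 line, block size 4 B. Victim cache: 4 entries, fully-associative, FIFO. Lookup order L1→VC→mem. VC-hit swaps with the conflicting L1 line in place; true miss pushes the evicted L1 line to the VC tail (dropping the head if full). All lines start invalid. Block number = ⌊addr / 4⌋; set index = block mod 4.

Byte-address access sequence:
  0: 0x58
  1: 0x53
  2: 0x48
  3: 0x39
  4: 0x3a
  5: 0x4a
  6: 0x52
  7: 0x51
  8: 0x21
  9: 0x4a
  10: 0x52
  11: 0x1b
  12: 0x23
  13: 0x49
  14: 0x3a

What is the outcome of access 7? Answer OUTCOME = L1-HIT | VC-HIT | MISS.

  [0] addr=0x58 blk=22 s=2: MISS | VC []
  [1] addr=0x53 blk=20 s=0: MISS | VC []
  [2] addr=0x48 blk=18 s=2: MISS | VC [22]
  [3] addr=0x39 blk=14 s=2: MISS | VC [22, 18]
  [4] addr=0x3a blk=14 s=2: L1-HIT | VC [22, 18]
  [5] addr=0x4a blk=18 s=2: VC-HIT | VC [22, 14]
  [6] addr=0x52 blk=20 s=0: L1-HIT | VC [22, 14]
  [7] addr=0x51 blk=20 s=0: L1-HIT | VC [22, 14]
  [8] addr=0x21 blk=8 s=0: MISS | VC [22, 14, 20]
  [9] addr=0x4a blk=18 s=2: L1-HIT | VC [22, 14, 20]
  [10] addr=0x52 blk=20 s=0: VC-HIT | VC [22, 14, 8]
  [11] addr=0x1b blk=6 s=2: MISS | VC [22, 14, 8, 18]
  [12] addr=0x23 blk=8 s=0: VC-HIT | VC [22, 14, 20, 18]
  [13] addr=0x49 blk=18 s=2: VC-HIT | VC [22, 14, 20, 6]
  [14] addr=0x3a blk=14 s=2: VC-HIT | VC [22, 18, 20, 6]

OUTCOME = L1-HIT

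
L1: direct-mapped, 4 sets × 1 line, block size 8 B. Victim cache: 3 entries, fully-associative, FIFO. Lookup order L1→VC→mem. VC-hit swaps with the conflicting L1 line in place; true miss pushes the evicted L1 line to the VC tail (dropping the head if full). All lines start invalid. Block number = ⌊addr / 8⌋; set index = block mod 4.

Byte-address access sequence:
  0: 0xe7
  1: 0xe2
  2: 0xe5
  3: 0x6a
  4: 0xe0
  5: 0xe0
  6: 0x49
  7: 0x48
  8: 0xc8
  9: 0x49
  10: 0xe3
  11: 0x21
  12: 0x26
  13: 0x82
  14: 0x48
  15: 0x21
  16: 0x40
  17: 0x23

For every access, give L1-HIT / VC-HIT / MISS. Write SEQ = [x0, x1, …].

SEQ = [MISS, L1-HIT, L1-HIT, MISS, L1-HIT, L1-HIT, MISS, L1-HIT, MISS, VC-HIT, L1-HIT, MISS, L1-HIT, MISS, L1-HIT, VC-HIT, MISS, VC-HIT]

0: 0xe7 (blk 28, set 0) → MISS  vc=[]
1: 0xe2 (blk 28, set 0) → L1-HIT  vc=[]
2: 0xe5 (blk 28, set 0) → L1-HIT  vc=[]
3: 0x6a (blk 13, set 1) → MISS  vc=[]
4: 0xe0 (blk 28, set 0) → L1-HIT  vc=[]
5: 0xe0 (blk 28, set 0) → L1-HIT  vc=[]
6: 0x49 (blk 9, set 1) → MISS  vc=[13]
7: 0x48 (blk 9, set 1) → L1-HIT  vc=[13]
8: 0xc8 (blk 25, set 1) → MISS  vc=[13, 9]
9: 0x49 (blk 9, set 1) → VC-HIT  vc=[13, 25]
10: 0xe3 (blk 28, set 0) → L1-HIT  vc=[13, 25]
11: 0x21 (blk 4, set 0) → MISS  vc=[13, 25, 28]
12: 0x26 (blk 4, set 0) → L1-HIT  vc=[13, 25, 28]
13: 0x82 (blk 16, set 0) → MISS  vc=[25, 28, 4]
14: 0x48 (blk 9, set 1) → L1-HIT  vc=[25, 28, 4]
15: 0x21 (blk 4, set 0) → VC-HIT  vc=[25, 28, 16]
16: 0x40 (blk 8, set 0) → MISS  vc=[28, 16, 4]
17: 0x23 (blk 4, set 0) → VC-HIT  vc=[28, 16, 8]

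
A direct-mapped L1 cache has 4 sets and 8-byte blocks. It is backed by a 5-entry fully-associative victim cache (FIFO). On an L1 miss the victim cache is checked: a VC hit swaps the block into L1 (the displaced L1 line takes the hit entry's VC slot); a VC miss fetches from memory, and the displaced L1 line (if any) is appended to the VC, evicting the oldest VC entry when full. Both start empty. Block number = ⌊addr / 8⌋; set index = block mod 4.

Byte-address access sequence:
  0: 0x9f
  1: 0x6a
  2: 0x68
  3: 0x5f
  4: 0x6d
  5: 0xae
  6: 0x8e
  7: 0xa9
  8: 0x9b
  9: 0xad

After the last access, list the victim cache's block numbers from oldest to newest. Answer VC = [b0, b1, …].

  [0] addr=0x9f blk=19 s=3: MISS | VC []
  [1] addr=0x6a blk=13 s=1: MISS | VC []
  [2] addr=0x68 blk=13 s=1: L1-HIT | VC []
  [3] addr=0x5f blk=11 s=3: MISS | VC [19]
  [4] addr=0x6d blk=13 s=1: L1-HIT | VC [19]
  [5] addr=0xae blk=21 s=1: MISS | VC [19, 13]
  [6] addr=0x8e blk=17 s=1: MISS | VC [19, 13, 21]
  [7] addr=0xa9 blk=21 s=1: VC-HIT | VC [19, 13, 17]
  [8] addr=0x9b blk=19 s=3: VC-HIT | VC [11, 13, 17]
  [9] addr=0xad blk=21 s=1: L1-HIT | VC [11, 13, 17]

VC = [11, 13, 17]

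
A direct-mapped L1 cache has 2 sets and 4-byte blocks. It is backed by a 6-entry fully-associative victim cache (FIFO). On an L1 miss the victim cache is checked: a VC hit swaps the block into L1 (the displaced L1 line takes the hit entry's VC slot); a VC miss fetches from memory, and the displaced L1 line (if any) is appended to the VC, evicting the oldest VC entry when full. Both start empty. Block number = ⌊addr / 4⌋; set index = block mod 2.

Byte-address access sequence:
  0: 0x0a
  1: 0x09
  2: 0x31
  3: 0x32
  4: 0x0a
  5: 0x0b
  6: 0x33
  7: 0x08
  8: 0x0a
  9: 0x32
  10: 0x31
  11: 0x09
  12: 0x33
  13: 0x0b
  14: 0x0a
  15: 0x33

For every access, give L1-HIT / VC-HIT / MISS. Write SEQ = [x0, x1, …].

  [0] addr=0xa blk=2 s=0: MISS | VC []
  [1] addr=0x9 blk=2 s=0: L1-HIT | VC []
  [2] addr=0x31 blk=12 s=0: MISS | VC [2]
  [3] addr=0x32 blk=12 s=0: L1-HIT | VC [2]
  [4] addr=0xa blk=2 s=0: VC-HIT | VC [12]
  [5] addr=0xb blk=2 s=0: L1-HIT | VC [12]
  [6] addr=0x33 blk=12 s=0: VC-HIT | VC [2]
  [7] addr=0x8 blk=2 s=0: VC-HIT | VC [12]
  [8] addr=0xa blk=2 s=0: L1-HIT | VC [12]
  [9] addr=0x32 blk=12 s=0: VC-HIT | VC [2]
  [10] addr=0x31 blk=12 s=0: L1-HIT | VC [2]
  [11] addr=0x9 blk=2 s=0: VC-HIT | VC [12]
  [12] addr=0x33 blk=12 s=0: VC-HIT | VC [2]
  [13] addr=0xb blk=2 s=0: VC-HIT | VC [12]
  [14] addr=0xa blk=2 s=0: L1-HIT | VC [12]
  [15] addr=0x33 blk=12 s=0: VC-HIT | VC [2]

SEQ = [MISS, L1-HIT, MISS, L1-HIT, VC-HIT, L1-HIT, VC-HIT, VC-HIT, L1-HIT, VC-HIT, L1-HIT, VC-HIT, VC-HIT, VC-HIT, L1-HIT, VC-HIT]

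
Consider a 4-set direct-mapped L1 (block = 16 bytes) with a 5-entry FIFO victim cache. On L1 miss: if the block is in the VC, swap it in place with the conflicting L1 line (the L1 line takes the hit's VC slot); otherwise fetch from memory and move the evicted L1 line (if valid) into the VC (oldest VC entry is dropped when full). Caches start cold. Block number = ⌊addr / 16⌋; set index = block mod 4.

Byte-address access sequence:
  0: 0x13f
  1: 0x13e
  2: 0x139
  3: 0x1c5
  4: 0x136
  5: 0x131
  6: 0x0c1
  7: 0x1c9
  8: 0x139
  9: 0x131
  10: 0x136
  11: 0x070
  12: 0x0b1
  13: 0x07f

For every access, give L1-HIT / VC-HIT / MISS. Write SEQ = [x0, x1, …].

0: 0x13f (blk 19, set 3) → MISS  vc=[]
1: 0x13e (blk 19, set 3) → L1-HIT  vc=[]
2: 0x139 (blk 19, set 3) → L1-HIT  vc=[]
3: 0x1c5 (blk 28, set 0) → MISS  vc=[]
4: 0x136 (blk 19, set 3) → L1-HIT  vc=[]
5: 0x131 (blk 19, set 3) → L1-HIT  vc=[]
6: 0xc1 (blk 12, set 0) → MISS  vc=[28]
7: 0x1c9 (blk 28, set 0) → VC-HIT  vc=[12]
8: 0x139 (blk 19, set 3) → L1-HIT  vc=[12]
9: 0x131 (blk 19, set 3) → L1-HIT  vc=[12]
10: 0x136 (blk 19, set 3) → L1-HIT  vc=[12]
11: 0x70 (blk 7, set 3) → MISS  vc=[12, 19]
12: 0xb1 (blk 11, set 3) → MISS  vc=[12, 19, 7]
13: 0x7f (blk 7, set 3) → VC-HIT  vc=[12, 19, 11]

SEQ = [MISS, L1-HIT, L1-HIT, MISS, L1-HIT, L1-HIT, MISS, VC-HIT, L1-HIT, L1-HIT, L1-HIT, MISS, MISS, VC-HIT]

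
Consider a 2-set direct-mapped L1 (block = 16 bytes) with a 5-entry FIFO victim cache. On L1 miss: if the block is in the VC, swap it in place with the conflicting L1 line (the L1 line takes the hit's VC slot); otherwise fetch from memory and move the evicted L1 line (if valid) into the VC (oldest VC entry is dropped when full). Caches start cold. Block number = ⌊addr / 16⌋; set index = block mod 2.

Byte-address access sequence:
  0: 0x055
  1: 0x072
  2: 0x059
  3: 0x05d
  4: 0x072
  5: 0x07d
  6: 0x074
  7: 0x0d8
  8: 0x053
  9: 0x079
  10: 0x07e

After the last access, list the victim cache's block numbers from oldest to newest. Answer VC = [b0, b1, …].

VC = [13, 5]

0: 0x55 (blk 5, set 1) → MISS  vc=[]
1: 0x72 (blk 7, set 1) → MISS  vc=[5]
2: 0x59 (blk 5, set 1) → VC-HIT  vc=[7]
3: 0x5d (blk 5, set 1) → L1-HIT  vc=[7]
4: 0x72 (blk 7, set 1) → VC-HIT  vc=[5]
5: 0x7d (blk 7, set 1) → L1-HIT  vc=[5]
6: 0x74 (blk 7, set 1) → L1-HIT  vc=[5]
7: 0xd8 (blk 13, set 1) → MISS  vc=[5, 7]
8: 0x53 (blk 5, set 1) → VC-HIT  vc=[13, 7]
9: 0x79 (blk 7, set 1) → VC-HIT  vc=[13, 5]
10: 0x7e (blk 7, set 1) → L1-HIT  vc=[13, 5]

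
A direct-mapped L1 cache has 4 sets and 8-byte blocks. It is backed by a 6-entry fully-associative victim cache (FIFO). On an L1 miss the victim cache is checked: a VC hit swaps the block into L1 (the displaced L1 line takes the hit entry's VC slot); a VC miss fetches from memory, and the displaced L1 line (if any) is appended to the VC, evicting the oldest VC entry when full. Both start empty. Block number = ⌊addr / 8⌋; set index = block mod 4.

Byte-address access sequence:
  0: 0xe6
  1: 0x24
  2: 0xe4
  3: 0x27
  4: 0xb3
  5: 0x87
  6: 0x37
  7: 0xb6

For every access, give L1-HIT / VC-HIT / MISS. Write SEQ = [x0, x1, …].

SEQ = [MISS, MISS, VC-HIT, VC-HIT, MISS, MISS, MISS, VC-HIT]

#0 0xe6→b28/s0 MISS; vc=[]
#1 0x24→b4/s0 MISS; vc=[28]
#2 0xe4→b28/s0 VC-HIT; vc=[4]
#3 0x27→b4/s0 VC-HIT; vc=[28]
#4 0xb3→b22/s2 MISS; vc=[28]
#5 0x87→b16/s0 MISS; vc=[28,4]
#6 0x37→b6/s2 MISS; vc=[28,4,22]
#7 0xb6→b22/s2 VC-HIT; vc=[28,4,6]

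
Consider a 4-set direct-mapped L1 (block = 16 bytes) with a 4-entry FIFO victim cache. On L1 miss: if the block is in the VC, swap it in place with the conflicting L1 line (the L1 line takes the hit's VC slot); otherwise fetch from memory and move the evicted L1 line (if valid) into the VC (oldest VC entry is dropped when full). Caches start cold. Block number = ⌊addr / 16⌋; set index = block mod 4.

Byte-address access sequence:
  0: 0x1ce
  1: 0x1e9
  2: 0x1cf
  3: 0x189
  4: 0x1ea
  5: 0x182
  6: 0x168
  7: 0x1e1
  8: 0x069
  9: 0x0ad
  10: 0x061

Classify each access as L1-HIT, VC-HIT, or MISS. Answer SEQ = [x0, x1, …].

#0 0x1ce→b28/s0 MISS; vc=[]
#1 0x1e9→b30/s2 MISS; vc=[]
#2 0x1cf→b28/s0 L1-HIT; vc=[]
#3 0x189→b24/s0 MISS; vc=[28]
#4 0x1ea→b30/s2 L1-HIT; vc=[28]
#5 0x182→b24/s0 L1-HIT; vc=[28]
#6 0x168→b22/s2 MISS; vc=[28,30]
#7 0x1e1→b30/s2 VC-HIT; vc=[28,22]
#8 0x69→b6/s2 MISS; vc=[28,22,30]
#9 0xad→b10/s2 MISS; vc=[28,22,30,6]
#10 0x61→b6/s2 VC-HIT; vc=[28,22,30,10]

SEQ = [MISS, MISS, L1-HIT, MISS, L1-HIT, L1-HIT, MISS, VC-HIT, MISS, MISS, VC-HIT]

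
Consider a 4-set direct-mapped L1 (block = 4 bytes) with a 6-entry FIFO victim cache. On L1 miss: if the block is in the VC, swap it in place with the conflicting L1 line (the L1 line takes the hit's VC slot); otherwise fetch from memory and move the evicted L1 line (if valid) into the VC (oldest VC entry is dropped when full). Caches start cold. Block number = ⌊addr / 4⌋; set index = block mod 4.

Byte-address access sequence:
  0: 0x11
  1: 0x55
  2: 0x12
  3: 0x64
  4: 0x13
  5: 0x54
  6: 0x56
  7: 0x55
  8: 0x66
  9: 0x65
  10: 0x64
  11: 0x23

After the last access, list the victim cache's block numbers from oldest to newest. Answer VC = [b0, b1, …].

#0 0x11→b4/s0 MISS; vc=[]
#1 0x55→b21/s1 MISS; vc=[]
#2 0x12→b4/s0 L1-HIT; vc=[]
#3 0x64→b25/s1 MISS; vc=[21]
#4 0x13→b4/s0 L1-HIT; vc=[21]
#5 0x54→b21/s1 VC-HIT; vc=[25]
#6 0x56→b21/s1 L1-HIT; vc=[25]
#7 0x55→b21/s1 L1-HIT; vc=[25]
#8 0x66→b25/s1 VC-HIT; vc=[21]
#9 0x65→b25/s1 L1-HIT; vc=[21]
#10 0x64→b25/s1 L1-HIT; vc=[21]
#11 0x23→b8/s0 MISS; vc=[21,4]

VC = [21, 4]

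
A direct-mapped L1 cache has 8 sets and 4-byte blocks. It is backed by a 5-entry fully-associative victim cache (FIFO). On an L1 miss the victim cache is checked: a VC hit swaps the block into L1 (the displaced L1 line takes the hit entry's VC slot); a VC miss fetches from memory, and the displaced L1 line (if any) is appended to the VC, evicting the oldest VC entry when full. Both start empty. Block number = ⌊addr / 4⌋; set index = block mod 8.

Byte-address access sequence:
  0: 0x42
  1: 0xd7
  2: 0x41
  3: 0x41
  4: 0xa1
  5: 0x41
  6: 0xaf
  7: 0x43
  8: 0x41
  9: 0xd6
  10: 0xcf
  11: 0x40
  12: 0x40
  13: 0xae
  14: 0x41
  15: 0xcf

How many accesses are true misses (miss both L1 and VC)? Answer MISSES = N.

  [0] addr=0x42 blk=16 s=0: MISS | VC []
  [1] addr=0xd7 blk=53 s=5: MISS | VC []
  [2] addr=0x41 blk=16 s=0: L1-HIT | VC []
  [3] addr=0x41 blk=16 s=0: L1-HIT | VC []
  [4] addr=0xa1 blk=40 s=0: MISS | VC [16]
  [5] addr=0x41 blk=16 s=0: VC-HIT | VC [40]
  [6] addr=0xaf blk=43 s=3: MISS | VC [40]
  [7] addr=0x43 blk=16 s=0: L1-HIT | VC [40]
  [8] addr=0x41 blk=16 s=0: L1-HIT | VC [40]
  [9] addr=0xd6 blk=53 s=5: L1-HIT | VC [40]
  [10] addr=0xcf blk=51 s=3: MISS | VC [40, 43]
  [11] addr=0x40 blk=16 s=0: L1-HIT | VC [40, 43]
  [12] addr=0x40 blk=16 s=0: L1-HIT | VC [40, 43]
  [13] addr=0xae blk=43 s=3: VC-HIT | VC [40, 51]
  [14] addr=0x41 blk=16 s=0: L1-HIT | VC [40, 51]
  [15] addr=0xcf blk=51 s=3: VC-HIT | VC [40, 43]

MISSES = 5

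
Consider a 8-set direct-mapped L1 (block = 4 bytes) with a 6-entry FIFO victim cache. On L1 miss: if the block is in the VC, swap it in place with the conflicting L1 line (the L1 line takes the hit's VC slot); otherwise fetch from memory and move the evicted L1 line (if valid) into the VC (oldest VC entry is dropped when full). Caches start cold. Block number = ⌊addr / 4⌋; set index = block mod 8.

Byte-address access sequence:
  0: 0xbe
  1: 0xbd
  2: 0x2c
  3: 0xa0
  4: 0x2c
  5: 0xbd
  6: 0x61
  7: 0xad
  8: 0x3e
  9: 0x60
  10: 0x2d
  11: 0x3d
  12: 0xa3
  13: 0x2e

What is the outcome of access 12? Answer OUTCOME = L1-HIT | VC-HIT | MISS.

0: 0xbe (blk 47, set 7) → MISS  vc=[]
1: 0xbd (blk 47, set 7) → L1-HIT  vc=[]
2: 0x2c (blk 11, set 3) → MISS  vc=[]
3: 0xa0 (blk 40, set 0) → MISS  vc=[]
4: 0x2c (blk 11, set 3) → L1-HIT  vc=[]
5: 0xbd (blk 47, set 7) → L1-HIT  vc=[]
6: 0x61 (blk 24, set 0) → MISS  vc=[40]
7: 0xad (blk 43, set 3) → MISS  vc=[40, 11]
8: 0x3e (blk 15, set 7) → MISS  vc=[40, 11, 47]
9: 0x60 (blk 24, set 0) → L1-HIT  vc=[40, 11, 47]
10: 0x2d (blk 11, set 3) → VC-HIT  vc=[40, 43, 47]
11: 0x3d (blk 15, set 7) → L1-HIT  vc=[40, 43, 47]
12: 0xa3 (blk 40, set 0) → VC-HIT  vc=[24, 43, 47]
13: 0x2e (blk 11, set 3) → L1-HIT  vc=[24, 43, 47]

OUTCOME = VC-HIT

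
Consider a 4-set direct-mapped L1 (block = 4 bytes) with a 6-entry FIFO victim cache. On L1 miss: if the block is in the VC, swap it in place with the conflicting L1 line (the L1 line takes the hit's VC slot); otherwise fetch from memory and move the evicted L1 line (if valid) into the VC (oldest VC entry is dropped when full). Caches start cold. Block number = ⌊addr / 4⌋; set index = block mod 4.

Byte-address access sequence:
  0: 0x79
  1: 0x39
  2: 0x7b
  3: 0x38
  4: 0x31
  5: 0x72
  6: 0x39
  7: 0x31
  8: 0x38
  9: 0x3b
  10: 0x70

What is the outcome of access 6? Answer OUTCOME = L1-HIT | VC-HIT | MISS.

OUTCOME = L1-HIT

0: 0x79 (blk 30, set 2) → MISS  vc=[]
1: 0x39 (blk 14, set 2) → MISS  vc=[30]
2: 0x7b (blk 30, set 2) → VC-HIT  vc=[14]
3: 0x38 (blk 14, set 2) → VC-HIT  vc=[30]
4: 0x31 (blk 12, set 0) → MISS  vc=[30]
5: 0x72 (blk 28, set 0) → MISS  vc=[30, 12]
6: 0x39 (blk 14, set 2) → L1-HIT  vc=[30, 12]
7: 0x31 (blk 12, set 0) → VC-HIT  vc=[30, 28]
8: 0x38 (blk 14, set 2) → L1-HIT  vc=[30, 28]
9: 0x3b (blk 14, set 2) → L1-HIT  vc=[30, 28]
10: 0x70 (blk 28, set 0) → VC-HIT  vc=[30, 12]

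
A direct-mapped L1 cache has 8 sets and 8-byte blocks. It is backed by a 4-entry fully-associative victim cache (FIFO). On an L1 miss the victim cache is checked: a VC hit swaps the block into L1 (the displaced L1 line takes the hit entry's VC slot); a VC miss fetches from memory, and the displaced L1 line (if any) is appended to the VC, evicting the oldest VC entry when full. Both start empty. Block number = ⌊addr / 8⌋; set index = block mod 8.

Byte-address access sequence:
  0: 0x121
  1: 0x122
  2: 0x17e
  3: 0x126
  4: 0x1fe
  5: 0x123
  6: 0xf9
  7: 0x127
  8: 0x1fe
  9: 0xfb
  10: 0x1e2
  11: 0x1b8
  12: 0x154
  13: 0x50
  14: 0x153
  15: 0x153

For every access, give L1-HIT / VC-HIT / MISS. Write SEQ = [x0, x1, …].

SEQ = [MISS, L1-HIT, MISS, L1-HIT, MISS, L1-HIT, MISS, L1-HIT, VC-HIT, VC-HIT, MISS, MISS, MISS, MISS, VC-HIT, L1-HIT]

#0 0x121→b36/s4 MISS; vc=[]
#1 0x122→b36/s4 L1-HIT; vc=[]
#2 0x17e→b47/s7 MISS; vc=[]
#3 0x126→b36/s4 L1-HIT; vc=[]
#4 0x1fe→b63/s7 MISS; vc=[47]
#5 0x123→b36/s4 L1-HIT; vc=[47]
#6 0xf9→b31/s7 MISS; vc=[47,63]
#7 0x127→b36/s4 L1-HIT; vc=[47,63]
#8 0x1fe→b63/s7 VC-HIT; vc=[47,31]
#9 0xfb→b31/s7 VC-HIT; vc=[47,63]
#10 0x1e2→b60/s4 MISS; vc=[47,63,36]
#11 0x1b8→b55/s7 MISS; vc=[47,63,36,31]
#12 0x154→b42/s2 MISS; vc=[47,63,36,31]
#13 0x50→b10/s2 MISS; vc=[63,36,31,42]
#14 0x153→b42/s2 VC-HIT; vc=[63,36,31,10]
#15 0x153→b42/s2 L1-HIT; vc=[63,36,31,10]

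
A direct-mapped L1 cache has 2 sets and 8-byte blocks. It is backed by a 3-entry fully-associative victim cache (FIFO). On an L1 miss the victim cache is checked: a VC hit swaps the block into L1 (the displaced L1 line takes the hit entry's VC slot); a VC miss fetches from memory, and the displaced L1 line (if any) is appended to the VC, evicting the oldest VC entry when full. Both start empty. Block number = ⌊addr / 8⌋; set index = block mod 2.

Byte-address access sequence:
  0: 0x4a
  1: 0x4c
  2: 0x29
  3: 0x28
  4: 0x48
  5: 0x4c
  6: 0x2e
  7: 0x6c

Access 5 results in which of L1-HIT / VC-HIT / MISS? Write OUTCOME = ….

OUTCOME = L1-HIT

0: 0x4a (blk 9, set 1) → MISS  vc=[]
1: 0x4c (blk 9, set 1) → L1-HIT  vc=[]
2: 0x29 (blk 5, set 1) → MISS  vc=[9]
3: 0x28 (blk 5, set 1) → L1-HIT  vc=[9]
4: 0x48 (blk 9, set 1) → VC-HIT  vc=[5]
5: 0x4c (blk 9, set 1) → L1-HIT  vc=[5]
6: 0x2e (blk 5, set 1) → VC-HIT  vc=[9]
7: 0x6c (blk 13, set 1) → MISS  vc=[9, 5]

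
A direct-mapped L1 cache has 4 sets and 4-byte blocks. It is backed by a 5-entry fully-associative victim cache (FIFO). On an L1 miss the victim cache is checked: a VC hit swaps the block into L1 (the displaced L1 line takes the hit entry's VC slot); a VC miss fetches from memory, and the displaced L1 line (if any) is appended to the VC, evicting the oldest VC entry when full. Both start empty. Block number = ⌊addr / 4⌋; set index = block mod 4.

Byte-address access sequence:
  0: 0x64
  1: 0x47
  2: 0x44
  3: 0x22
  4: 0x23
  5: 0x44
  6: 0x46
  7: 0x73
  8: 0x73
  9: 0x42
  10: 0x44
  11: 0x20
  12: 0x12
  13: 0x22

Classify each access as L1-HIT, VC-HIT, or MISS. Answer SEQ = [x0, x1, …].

  [0] addr=0x64 blk=25 s=1: MISS | VC []
  [1] addr=0x47 blk=17 s=1: MISS | VC [25]
  [2] addr=0x44 blk=17 s=1: L1-HIT | VC [25]
  [3] addr=0x22 blk=8 s=0: MISS | VC [25]
  [4] addr=0x23 blk=8 s=0: L1-HIT | VC [25]
  [5] addr=0x44 blk=17 s=1: L1-HIT | VC [25]
  [6] addr=0x46 blk=17 s=1: L1-HIT | VC [25]
  [7] addr=0x73 blk=28 s=0: MISS | VC [25, 8]
  [8] addr=0x73 blk=28 s=0: L1-HIT | VC [25, 8]
  [9] addr=0x42 blk=16 s=0: MISS | VC [25, 8, 28]
  [10] addr=0x44 blk=17 s=1: L1-HIT | VC [25, 8, 28]
  [11] addr=0x20 blk=8 s=0: VC-HIT | VC [25, 16, 28]
  [12] addr=0x12 blk=4 s=0: MISS | VC [25, 16, 28, 8]
  [13] addr=0x22 blk=8 s=0: VC-HIT | VC [25, 16, 28, 4]

SEQ = [MISS, MISS, L1-HIT, MISS, L1-HIT, L1-HIT, L1-HIT, MISS, L1-HIT, MISS, L1-HIT, VC-HIT, MISS, VC-HIT]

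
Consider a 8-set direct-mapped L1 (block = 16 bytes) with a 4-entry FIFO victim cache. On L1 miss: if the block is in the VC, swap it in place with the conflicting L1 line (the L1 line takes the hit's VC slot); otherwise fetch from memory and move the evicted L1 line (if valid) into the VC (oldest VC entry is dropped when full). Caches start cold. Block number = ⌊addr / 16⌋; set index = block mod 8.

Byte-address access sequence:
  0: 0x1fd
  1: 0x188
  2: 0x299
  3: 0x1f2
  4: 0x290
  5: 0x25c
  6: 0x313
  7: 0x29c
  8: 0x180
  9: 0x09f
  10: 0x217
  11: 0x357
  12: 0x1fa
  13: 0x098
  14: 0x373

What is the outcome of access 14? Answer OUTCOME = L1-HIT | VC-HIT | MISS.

0: 0x1fd (blk 31, set 7) → MISS  vc=[]
1: 0x188 (blk 24, set 0) → MISS  vc=[]
2: 0x299 (blk 41, set 1) → MISS  vc=[]
3: 0x1f2 (blk 31, set 7) → L1-HIT  vc=[]
4: 0x290 (blk 41, set 1) → L1-HIT  vc=[]
5: 0x25c (blk 37, set 5) → MISS  vc=[]
6: 0x313 (blk 49, set 1) → MISS  vc=[41]
7: 0x29c (blk 41, set 1) → VC-HIT  vc=[49]
8: 0x180 (blk 24, set 0) → L1-HIT  vc=[49]
9: 0x9f (blk 9, set 1) → MISS  vc=[49, 41]
10: 0x217 (blk 33, set 1) → MISS  vc=[49, 41, 9]
11: 0x357 (blk 53, set 5) → MISS  vc=[49, 41, 9, 37]
12: 0x1fa (blk 31, set 7) → L1-HIT  vc=[49, 41, 9, 37]
13: 0x98 (blk 9, set 1) → VC-HIT  vc=[49, 41, 33, 37]
14: 0x373 (blk 55, set 7) → MISS  vc=[41, 33, 37, 31]

OUTCOME = MISS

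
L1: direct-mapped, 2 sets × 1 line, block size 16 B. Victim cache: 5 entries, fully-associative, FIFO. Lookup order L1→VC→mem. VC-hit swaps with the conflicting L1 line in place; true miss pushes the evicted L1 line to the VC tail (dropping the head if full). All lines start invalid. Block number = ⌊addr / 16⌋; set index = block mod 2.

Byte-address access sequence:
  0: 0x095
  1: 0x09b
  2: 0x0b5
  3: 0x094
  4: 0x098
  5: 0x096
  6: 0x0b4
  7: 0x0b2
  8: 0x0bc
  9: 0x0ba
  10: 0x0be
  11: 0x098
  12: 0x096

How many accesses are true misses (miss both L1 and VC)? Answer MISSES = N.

MISSES = 2

0: 0x95 (blk 9, set 1) → MISS  vc=[]
1: 0x9b (blk 9, set 1) → L1-HIT  vc=[]
2: 0xb5 (blk 11, set 1) → MISS  vc=[9]
3: 0x94 (blk 9, set 1) → VC-HIT  vc=[11]
4: 0x98 (blk 9, set 1) → L1-HIT  vc=[11]
5: 0x96 (blk 9, set 1) → L1-HIT  vc=[11]
6: 0xb4 (blk 11, set 1) → VC-HIT  vc=[9]
7: 0xb2 (blk 11, set 1) → L1-HIT  vc=[9]
8: 0xbc (blk 11, set 1) → L1-HIT  vc=[9]
9: 0xba (blk 11, set 1) → L1-HIT  vc=[9]
10: 0xbe (blk 11, set 1) → L1-HIT  vc=[9]
11: 0x98 (blk 9, set 1) → VC-HIT  vc=[11]
12: 0x96 (blk 9, set 1) → L1-HIT  vc=[11]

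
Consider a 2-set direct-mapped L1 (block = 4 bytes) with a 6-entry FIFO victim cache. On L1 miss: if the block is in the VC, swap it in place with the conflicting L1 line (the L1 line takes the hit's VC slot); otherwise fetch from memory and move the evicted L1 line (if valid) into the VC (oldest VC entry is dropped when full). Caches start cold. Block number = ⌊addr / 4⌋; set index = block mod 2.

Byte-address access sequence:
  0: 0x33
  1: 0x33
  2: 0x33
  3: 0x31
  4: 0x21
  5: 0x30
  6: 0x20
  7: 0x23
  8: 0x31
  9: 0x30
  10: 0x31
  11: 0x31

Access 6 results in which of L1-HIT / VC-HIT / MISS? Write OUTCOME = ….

OUTCOME = VC-HIT

0: 0x33 (blk 12, set 0) → MISS  vc=[]
1: 0x33 (blk 12, set 0) → L1-HIT  vc=[]
2: 0x33 (blk 12, set 0) → L1-HIT  vc=[]
3: 0x31 (blk 12, set 0) → L1-HIT  vc=[]
4: 0x21 (blk 8, set 0) → MISS  vc=[12]
5: 0x30 (blk 12, set 0) → VC-HIT  vc=[8]
6: 0x20 (blk 8, set 0) → VC-HIT  vc=[12]
7: 0x23 (blk 8, set 0) → L1-HIT  vc=[12]
8: 0x31 (blk 12, set 0) → VC-HIT  vc=[8]
9: 0x30 (blk 12, set 0) → L1-HIT  vc=[8]
10: 0x31 (blk 12, set 0) → L1-HIT  vc=[8]
11: 0x31 (blk 12, set 0) → L1-HIT  vc=[8]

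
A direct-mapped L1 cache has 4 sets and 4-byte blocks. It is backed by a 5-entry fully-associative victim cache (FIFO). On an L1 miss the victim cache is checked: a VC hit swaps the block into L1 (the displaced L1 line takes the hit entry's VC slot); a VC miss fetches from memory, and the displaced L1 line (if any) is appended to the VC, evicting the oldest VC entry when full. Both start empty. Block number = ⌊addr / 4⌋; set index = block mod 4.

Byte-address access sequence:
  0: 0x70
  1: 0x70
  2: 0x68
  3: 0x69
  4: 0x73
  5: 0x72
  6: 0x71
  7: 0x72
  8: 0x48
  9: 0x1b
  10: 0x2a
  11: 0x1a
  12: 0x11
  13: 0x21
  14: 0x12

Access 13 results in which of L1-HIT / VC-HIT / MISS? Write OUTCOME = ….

0: 0x70 (blk 28, set 0) → MISS  vc=[]
1: 0x70 (blk 28, set 0) → L1-HIT  vc=[]
2: 0x68 (blk 26, set 2) → MISS  vc=[]
3: 0x69 (blk 26, set 2) → L1-HIT  vc=[]
4: 0x73 (blk 28, set 0) → L1-HIT  vc=[]
5: 0x72 (blk 28, set 0) → L1-HIT  vc=[]
6: 0x71 (blk 28, set 0) → L1-HIT  vc=[]
7: 0x72 (blk 28, set 0) → L1-HIT  vc=[]
8: 0x48 (blk 18, set 2) → MISS  vc=[26]
9: 0x1b (blk 6, set 2) → MISS  vc=[26, 18]
10: 0x2a (blk 10, set 2) → MISS  vc=[26, 18, 6]
11: 0x1a (blk 6, set 2) → VC-HIT  vc=[26, 18, 10]
12: 0x11 (blk 4, set 0) → MISS  vc=[26, 18, 10, 28]
13: 0x21 (blk 8, set 0) → MISS  vc=[26, 18, 10, 28, 4]
14: 0x12 (blk 4, set 0) → VC-HIT  vc=[26, 18, 10, 28, 8]

OUTCOME = MISS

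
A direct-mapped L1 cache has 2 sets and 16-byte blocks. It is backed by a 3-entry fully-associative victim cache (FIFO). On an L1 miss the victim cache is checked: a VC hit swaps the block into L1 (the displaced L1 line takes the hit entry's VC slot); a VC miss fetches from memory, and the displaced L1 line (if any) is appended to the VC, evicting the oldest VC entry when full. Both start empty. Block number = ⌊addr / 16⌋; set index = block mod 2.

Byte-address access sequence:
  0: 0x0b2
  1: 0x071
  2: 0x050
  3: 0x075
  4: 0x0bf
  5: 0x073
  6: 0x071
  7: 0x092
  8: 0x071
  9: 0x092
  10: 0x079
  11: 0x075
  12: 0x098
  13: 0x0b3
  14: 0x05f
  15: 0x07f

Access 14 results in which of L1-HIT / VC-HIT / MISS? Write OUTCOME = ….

OUTCOME = VC-HIT

0: 0xb2 (blk 11, set 1) → MISS  vc=[]
1: 0x71 (blk 7, set 1) → MISS  vc=[11]
2: 0x50 (blk 5, set 1) → MISS  vc=[11, 7]
3: 0x75 (blk 7, set 1) → VC-HIT  vc=[11, 5]
4: 0xbf (blk 11, set 1) → VC-HIT  vc=[7, 5]
5: 0x73 (blk 7, set 1) → VC-HIT  vc=[11, 5]
6: 0x71 (blk 7, set 1) → L1-HIT  vc=[11, 5]
7: 0x92 (blk 9, set 1) → MISS  vc=[11, 5, 7]
8: 0x71 (blk 7, set 1) → VC-HIT  vc=[11, 5, 9]
9: 0x92 (blk 9, set 1) → VC-HIT  vc=[11, 5, 7]
10: 0x79 (blk 7, set 1) → VC-HIT  vc=[11, 5, 9]
11: 0x75 (blk 7, set 1) → L1-HIT  vc=[11, 5, 9]
12: 0x98 (blk 9, set 1) → VC-HIT  vc=[11, 5, 7]
13: 0xb3 (blk 11, set 1) → VC-HIT  vc=[9, 5, 7]
14: 0x5f (blk 5, set 1) → VC-HIT  vc=[9, 11, 7]
15: 0x7f (blk 7, set 1) → VC-HIT  vc=[9, 11, 5]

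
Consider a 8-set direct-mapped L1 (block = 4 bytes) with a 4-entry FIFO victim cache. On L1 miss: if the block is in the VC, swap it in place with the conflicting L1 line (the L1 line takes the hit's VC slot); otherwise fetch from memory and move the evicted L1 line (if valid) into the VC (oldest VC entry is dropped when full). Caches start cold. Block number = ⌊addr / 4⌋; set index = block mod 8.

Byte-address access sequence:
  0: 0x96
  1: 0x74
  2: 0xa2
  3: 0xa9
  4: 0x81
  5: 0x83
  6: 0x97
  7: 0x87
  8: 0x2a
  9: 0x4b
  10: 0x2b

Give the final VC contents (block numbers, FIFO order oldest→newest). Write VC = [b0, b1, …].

VC = [29, 40, 42, 18]

#0 0x96→b37/s5 MISS; vc=[]
#1 0x74→b29/s5 MISS; vc=[37]
#2 0xa2→b40/s0 MISS; vc=[37]
#3 0xa9→b42/s2 MISS; vc=[37]
#4 0x81→b32/s0 MISS; vc=[37,40]
#5 0x83→b32/s0 L1-HIT; vc=[37,40]
#6 0x97→b37/s5 VC-HIT; vc=[29,40]
#7 0x87→b33/s1 MISS; vc=[29,40]
#8 0x2a→b10/s2 MISS; vc=[29,40,42]
#9 0x4b→b18/s2 MISS; vc=[29,40,42,10]
#10 0x2b→b10/s2 VC-HIT; vc=[29,40,42,18]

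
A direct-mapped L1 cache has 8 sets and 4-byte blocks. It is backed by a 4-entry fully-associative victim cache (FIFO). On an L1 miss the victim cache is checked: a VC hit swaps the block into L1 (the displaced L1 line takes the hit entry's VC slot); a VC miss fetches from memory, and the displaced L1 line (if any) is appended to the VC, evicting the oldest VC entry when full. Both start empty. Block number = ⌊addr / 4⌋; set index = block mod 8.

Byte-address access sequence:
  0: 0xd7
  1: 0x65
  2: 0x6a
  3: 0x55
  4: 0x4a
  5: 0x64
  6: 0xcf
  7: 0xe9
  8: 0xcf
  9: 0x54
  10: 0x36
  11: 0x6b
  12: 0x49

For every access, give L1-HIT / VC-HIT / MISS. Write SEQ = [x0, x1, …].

SEQ = [MISS, MISS, MISS, MISS, MISS, L1-HIT, MISS, MISS, L1-HIT, L1-HIT, MISS, VC-HIT, VC-HIT]

#0 0xd7→b53/s5 MISS; vc=[]
#1 0x65→b25/s1 MISS; vc=[]
#2 0x6a→b26/s2 MISS; vc=[]
#3 0x55→b21/s5 MISS; vc=[53]
#4 0x4a→b18/s2 MISS; vc=[53,26]
#5 0x64→b25/s1 L1-HIT; vc=[53,26]
#6 0xcf→b51/s3 MISS; vc=[53,26]
#7 0xe9→b58/s2 MISS; vc=[53,26,18]
#8 0xcf→b51/s3 L1-HIT; vc=[53,26,18]
#9 0x54→b21/s5 L1-HIT; vc=[53,26,18]
#10 0x36→b13/s5 MISS; vc=[53,26,18,21]
#11 0x6b→b26/s2 VC-HIT; vc=[53,58,18,21]
#12 0x49→b18/s2 VC-HIT; vc=[53,58,26,21]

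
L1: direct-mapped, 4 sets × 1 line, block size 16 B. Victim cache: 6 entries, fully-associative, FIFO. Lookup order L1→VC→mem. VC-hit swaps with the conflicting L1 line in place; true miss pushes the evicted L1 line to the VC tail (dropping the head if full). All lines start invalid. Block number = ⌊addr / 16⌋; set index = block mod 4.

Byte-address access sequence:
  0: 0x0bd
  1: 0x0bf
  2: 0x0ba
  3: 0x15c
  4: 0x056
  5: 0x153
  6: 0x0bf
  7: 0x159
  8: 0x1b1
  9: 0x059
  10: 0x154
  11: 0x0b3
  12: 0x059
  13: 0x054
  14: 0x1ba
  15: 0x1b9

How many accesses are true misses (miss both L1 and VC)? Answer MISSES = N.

MISSES = 4

0: 0xbd (blk 11, set 3) → MISS  vc=[]
1: 0xbf (blk 11, set 3) → L1-HIT  vc=[]
2: 0xba (blk 11, set 3) → L1-HIT  vc=[]
3: 0x15c (blk 21, set 1) → MISS  vc=[]
4: 0x56 (blk 5, set 1) → MISS  vc=[21]
5: 0x153 (blk 21, set 1) → VC-HIT  vc=[5]
6: 0xbf (blk 11, set 3) → L1-HIT  vc=[5]
7: 0x159 (blk 21, set 1) → L1-HIT  vc=[5]
8: 0x1b1 (blk 27, set 3) → MISS  vc=[5, 11]
9: 0x59 (blk 5, set 1) → VC-HIT  vc=[21, 11]
10: 0x154 (blk 21, set 1) → VC-HIT  vc=[5, 11]
11: 0xb3 (blk 11, set 3) → VC-HIT  vc=[5, 27]
12: 0x59 (blk 5, set 1) → VC-HIT  vc=[21, 27]
13: 0x54 (blk 5, set 1) → L1-HIT  vc=[21, 27]
14: 0x1ba (blk 27, set 3) → VC-HIT  vc=[21, 11]
15: 0x1b9 (blk 27, set 3) → L1-HIT  vc=[21, 11]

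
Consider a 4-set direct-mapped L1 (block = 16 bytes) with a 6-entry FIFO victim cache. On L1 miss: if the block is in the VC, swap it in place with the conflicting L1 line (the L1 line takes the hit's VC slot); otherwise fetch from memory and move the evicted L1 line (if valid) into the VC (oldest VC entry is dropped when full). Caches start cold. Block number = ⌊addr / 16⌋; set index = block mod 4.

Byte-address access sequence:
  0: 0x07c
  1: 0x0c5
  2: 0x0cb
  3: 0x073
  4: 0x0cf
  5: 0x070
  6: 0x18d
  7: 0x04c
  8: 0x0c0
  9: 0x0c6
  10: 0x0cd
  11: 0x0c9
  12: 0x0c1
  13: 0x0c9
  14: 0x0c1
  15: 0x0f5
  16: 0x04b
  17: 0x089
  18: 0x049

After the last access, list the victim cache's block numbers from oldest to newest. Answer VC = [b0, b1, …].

  [0] addr=0x7c blk=7 s=3: MISS | VC []
  [1] addr=0xc5 blk=12 s=0: MISS | VC []
  [2] addr=0xcb blk=12 s=0: L1-HIT | VC []
  [3] addr=0x73 blk=7 s=3: L1-HIT | VC []
  [4] addr=0xcf blk=12 s=0: L1-HIT | VC []
  [5] addr=0x70 blk=7 s=3: L1-HIT | VC []
  [6] addr=0x18d blk=24 s=0: MISS | VC [12]
  [7] addr=0x4c blk=4 s=0: MISS | VC [12, 24]
  [8] addr=0xc0 blk=12 s=0: VC-HIT | VC [4, 24]
  [9] addr=0xc6 blk=12 s=0: L1-HIT | VC [4, 24]
  [10] addr=0xcd blk=12 s=0: L1-HIT | VC [4, 24]
  [11] addr=0xc9 blk=12 s=0: L1-HIT | VC [4, 24]
  [12] addr=0xc1 blk=12 s=0: L1-HIT | VC [4, 24]
  [13] addr=0xc9 blk=12 s=0: L1-HIT | VC [4, 24]
  [14] addr=0xc1 blk=12 s=0: L1-HIT | VC [4, 24]
  [15] addr=0xf5 blk=15 s=3: MISS | VC [4, 24, 7]
  [16] addr=0x4b blk=4 s=0: VC-HIT | VC [12, 24, 7]
  [17] addr=0x89 blk=8 s=0: MISS | VC [12, 24, 7, 4]
  [18] addr=0x49 blk=4 s=0: VC-HIT | VC [12, 24, 7, 8]

VC = [12, 24, 7, 8]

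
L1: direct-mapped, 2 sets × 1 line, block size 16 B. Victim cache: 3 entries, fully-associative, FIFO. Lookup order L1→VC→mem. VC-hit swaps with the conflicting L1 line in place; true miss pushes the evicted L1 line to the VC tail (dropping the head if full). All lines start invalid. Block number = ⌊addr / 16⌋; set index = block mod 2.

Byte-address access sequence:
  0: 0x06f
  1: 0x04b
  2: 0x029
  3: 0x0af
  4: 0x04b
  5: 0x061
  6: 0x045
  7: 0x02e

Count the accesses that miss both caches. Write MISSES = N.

MISSES = 4

0: 0x6f (blk 6, set 0) → MISS  vc=[]
1: 0x4b (blk 4, set 0) → MISS  vc=[6]
2: 0x29 (blk 2, set 0) → MISS  vc=[6, 4]
3: 0xaf (blk 10, set 0) → MISS  vc=[6, 4, 2]
4: 0x4b (blk 4, set 0) → VC-HIT  vc=[6, 10, 2]
5: 0x61 (blk 6, set 0) → VC-HIT  vc=[4, 10, 2]
6: 0x45 (blk 4, set 0) → VC-HIT  vc=[6, 10, 2]
7: 0x2e (blk 2, set 0) → VC-HIT  vc=[6, 10, 4]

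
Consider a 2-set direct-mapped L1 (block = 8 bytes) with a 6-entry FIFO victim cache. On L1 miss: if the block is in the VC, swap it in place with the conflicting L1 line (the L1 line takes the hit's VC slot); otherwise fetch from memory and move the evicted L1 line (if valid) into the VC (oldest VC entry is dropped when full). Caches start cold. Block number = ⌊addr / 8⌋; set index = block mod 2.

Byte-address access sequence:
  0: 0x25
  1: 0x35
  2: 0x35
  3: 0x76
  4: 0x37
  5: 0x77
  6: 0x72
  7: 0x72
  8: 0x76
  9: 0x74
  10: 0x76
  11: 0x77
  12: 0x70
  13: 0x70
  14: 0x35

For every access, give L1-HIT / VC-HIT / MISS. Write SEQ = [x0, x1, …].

#0 0x25→b4/s0 MISS; vc=[]
#1 0x35→b6/s0 MISS; vc=[4]
#2 0x35→b6/s0 L1-HIT; vc=[4]
#3 0x76→b14/s0 MISS; vc=[4,6]
#4 0x37→b6/s0 VC-HIT; vc=[4,14]
#5 0x77→b14/s0 VC-HIT; vc=[4,6]
#6 0x72→b14/s0 L1-HIT; vc=[4,6]
#7 0x72→b14/s0 L1-HIT; vc=[4,6]
#8 0x76→b14/s0 L1-HIT; vc=[4,6]
#9 0x74→b14/s0 L1-HIT; vc=[4,6]
#10 0x76→b14/s0 L1-HIT; vc=[4,6]
#11 0x77→b14/s0 L1-HIT; vc=[4,6]
#12 0x70→b14/s0 L1-HIT; vc=[4,6]
#13 0x70→b14/s0 L1-HIT; vc=[4,6]
#14 0x35→b6/s0 VC-HIT; vc=[4,14]

SEQ = [MISS, MISS, L1-HIT, MISS, VC-HIT, VC-HIT, L1-HIT, L1-HIT, L1-HIT, L1-HIT, L1-HIT, L1-HIT, L1-HIT, L1-HIT, VC-HIT]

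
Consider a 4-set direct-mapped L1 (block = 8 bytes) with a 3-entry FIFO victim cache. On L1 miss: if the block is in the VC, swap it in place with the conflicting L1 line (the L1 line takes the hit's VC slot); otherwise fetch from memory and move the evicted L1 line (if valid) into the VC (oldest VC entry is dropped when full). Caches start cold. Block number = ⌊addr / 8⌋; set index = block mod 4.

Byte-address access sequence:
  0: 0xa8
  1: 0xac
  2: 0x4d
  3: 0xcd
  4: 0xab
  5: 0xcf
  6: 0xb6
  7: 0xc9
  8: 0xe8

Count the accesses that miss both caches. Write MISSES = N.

MISSES = 5

0: 0xa8 (blk 21, set 1) → MISS  vc=[]
1: 0xac (blk 21, set 1) → L1-HIT  vc=[]
2: 0x4d (blk 9, set 1) → MISS  vc=[21]
3: 0xcd (blk 25, set 1) → MISS  vc=[21, 9]
4: 0xab (blk 21, set 1) → VC-HIT  vc=[25, 9]
5: 0xcf (blk 25, set 1) → VC-HIT  vc=[21, 9]
6: 0xb6 (blk 22, set 2) → MISS  vc=[21, 9]
7: 0xc9 (blk 25, set 1) → L1-HIT  vc=[21, 9]
8: 0xe8 (blk 29, set 1) → MISS  vc=[21, 9, 25]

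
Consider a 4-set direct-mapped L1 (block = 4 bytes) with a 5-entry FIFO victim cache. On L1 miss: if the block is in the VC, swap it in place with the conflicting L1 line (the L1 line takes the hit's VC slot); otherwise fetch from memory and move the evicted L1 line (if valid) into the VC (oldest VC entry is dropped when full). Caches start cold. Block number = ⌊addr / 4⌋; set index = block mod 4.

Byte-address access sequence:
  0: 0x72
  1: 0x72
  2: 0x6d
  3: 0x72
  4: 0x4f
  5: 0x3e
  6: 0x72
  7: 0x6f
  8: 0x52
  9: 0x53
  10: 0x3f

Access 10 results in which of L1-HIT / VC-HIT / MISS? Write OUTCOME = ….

OUTCOME = VC-HIT

0: 0x72 (blk 28, set 0) → MISS  vc=[]
1: 0x72 (blk 28, set 0) → L1-HIT  vc=[]
2: 0x6d (blk 27, set 3) → MISS  vc=[]
3: 0x72 (blk 28, set 0) → L1-HIT  vc=[]
4: 0x4f (blk 19, set 3) → MISS  vc=[27]
5: 0x3e (blk 15, set 3) → MISS  vc=[27, 19]
6: 0x72 (blk 28, set 0) → L1-HIT  vc=[27, 19]
7: 0x6f (blk 27, set 3) → VC-HIT  vc=[15, 19]
8: 0x52 (blk 20, set 0) → MISS  vc=[15, 19, 28]
9: 0x53 (blk 20, set 0) → L1-HIT  vc=[15, 19, 28]
10: 0x3f (blk 15, set 3) → VC-HIT  vc=[27, 19, 28]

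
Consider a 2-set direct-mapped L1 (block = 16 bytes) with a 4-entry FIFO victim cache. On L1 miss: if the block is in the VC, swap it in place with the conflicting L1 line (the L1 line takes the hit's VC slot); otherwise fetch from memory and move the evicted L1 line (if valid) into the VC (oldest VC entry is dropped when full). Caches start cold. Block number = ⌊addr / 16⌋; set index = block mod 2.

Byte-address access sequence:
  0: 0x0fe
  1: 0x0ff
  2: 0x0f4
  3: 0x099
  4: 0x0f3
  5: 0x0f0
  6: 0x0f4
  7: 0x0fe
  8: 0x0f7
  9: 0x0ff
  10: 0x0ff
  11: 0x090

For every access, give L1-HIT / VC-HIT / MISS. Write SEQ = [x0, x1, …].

SEQ = [MISS, L1-HIT, L1-HIT, MISS, VC-HIT, L1-HIT, L1-HIT, L1-HIT, L1-HIT, L1-HIT, L1-HIT, VC-HIT]

#0 0xfe→b15/s1 MISS; vc=[]
#1 0xff→b15/s1 L1-HIT; vc=[]
#2 0xf4→b15/s1 L1-HIT; vc=[]
#3 0x99→b9/s1 MISS; vc=[15]
#4 0xf3→b15/s1 VC-HIT; vc=[9]
#5 0xf0→b15/s1 L1-HIT; vc=[9]
#6 0xf4→b15/s1 L1-HIT; vc=[9]
#7 0xfe→b15/s1 L1-HIT; vc=[9]
#8 0xf7→b15/s1 L1-HIT; vc=[9]
#9 0xff→b15/s1 L1-HIT; vc=[9]
#10 0xff→b15/s1 L1-HIT; vc=[9]
#11 0x90→b9/s1 VC-HIT; vc=[15]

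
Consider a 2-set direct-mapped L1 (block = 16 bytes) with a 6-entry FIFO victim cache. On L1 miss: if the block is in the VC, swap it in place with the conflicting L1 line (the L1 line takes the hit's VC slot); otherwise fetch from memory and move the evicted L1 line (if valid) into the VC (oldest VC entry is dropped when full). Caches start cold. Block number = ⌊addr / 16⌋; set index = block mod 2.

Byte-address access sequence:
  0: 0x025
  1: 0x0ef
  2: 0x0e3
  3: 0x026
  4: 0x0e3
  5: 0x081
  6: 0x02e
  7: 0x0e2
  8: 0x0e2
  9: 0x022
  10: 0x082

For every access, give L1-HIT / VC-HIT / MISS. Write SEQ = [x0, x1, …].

#0 0x25→b2/s0 MISS; vc=[]
#1 0xef→b14/s0 MISS; vc=[2]
#2 0xe3→b14/s0 L1-HIT; vc=[2]
#3 0x26→b2/s0 VC-HIT; vc=[14]
#4 0xe3→b14/s0 VC-HIT; vc=[2]
#5 0x81→b8/s0 MISS; vc=[2,14]
#6 0x2e→b2/s0 VC-HIT; vc=[8,14]
#7 0xe2→b14/s0 VC-HIT; vc=[8,2]
#8 0xe2→b14/s0 L1-HIT; vc=[8,2]
#9 0x22→b2/s0 VC-HIT; vc=[8,14]
#10 0x82→b8/s0 VC-HIT; vc=[2,14]

SEQ = [MISS, MISS, L1-HIT, VC-HIT, VC-HIT, MISS, VC-HIT, VC-HIT, L1-HIT, VC-HIT, VC-HIT]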